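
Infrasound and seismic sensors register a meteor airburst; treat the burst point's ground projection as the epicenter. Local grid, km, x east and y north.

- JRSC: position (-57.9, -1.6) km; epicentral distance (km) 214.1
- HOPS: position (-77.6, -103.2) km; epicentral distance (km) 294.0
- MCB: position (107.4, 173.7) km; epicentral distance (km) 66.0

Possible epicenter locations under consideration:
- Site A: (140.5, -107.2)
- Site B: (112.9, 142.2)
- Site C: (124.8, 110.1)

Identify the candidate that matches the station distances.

For each candidate, compare |candidate − station| to the reported distance:
Site A: residuals JRSC 10.7, HOPS 75.9, MCB 216.8 → max 216.8 km
Site B: residuals JRSC 9.2, HOPS 16.7, MCB 34.0 → max 34.0 km
Site C: residuals JRSC 0.0, HOPS 0.0, MCB 0.1 → max 0.1 km
Only Site C has all residuals ≈ 0.

Site C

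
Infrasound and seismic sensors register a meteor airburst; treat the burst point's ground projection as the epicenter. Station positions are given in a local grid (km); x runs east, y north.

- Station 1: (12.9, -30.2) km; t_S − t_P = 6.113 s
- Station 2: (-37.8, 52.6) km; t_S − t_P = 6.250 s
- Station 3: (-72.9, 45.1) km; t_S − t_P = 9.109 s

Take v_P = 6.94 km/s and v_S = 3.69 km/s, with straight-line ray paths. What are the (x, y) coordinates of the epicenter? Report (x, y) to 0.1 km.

-8.8 km east, 12.8 km north

Distance from S−P lag: d = Δt · v_P v_S / (v_P − v_S) = Δt · (6.94·3.69)/(6.94−3.69) ≈ 7.8796·Δt.
So d_Station 1 = 48.17, d_Station 2 = 49.25, d_Station 3 = 71.77 km.
Circle about each station: (x − 12.9)² + (y + 30.2)² = 48.17²; (x + 37.8)² + (y − 52.6)² = 49.25²; (x + 72.9)² + (y − 45.1)² = 71.77².
Subtracting the Station 1 equation from the Station 2 and Station 3 equations removes the quadratic terms:
-101.4 x + 165.6 y = 3011.94
-171.6 x + 150.6 y = 3439.39
Solving the 2×2 system: x ≈ -8.8, y ≈ 12.8 km.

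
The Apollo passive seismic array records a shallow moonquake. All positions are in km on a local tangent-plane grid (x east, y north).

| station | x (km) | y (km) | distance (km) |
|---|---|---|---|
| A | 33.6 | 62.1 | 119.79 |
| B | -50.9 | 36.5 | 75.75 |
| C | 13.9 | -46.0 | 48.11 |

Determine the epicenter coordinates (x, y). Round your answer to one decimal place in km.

Circle about each station: (x − 33.6)² + (y − 62.1)² = 119.79²; (x + 50.9)² + (y − 36.5)² = 75.75²; (x − 13.9)² + (y + 46.0)² = 48.11².
Subtracting the A equation from the B and C equations removes the quadratic terms:
-169.0 x − 51.2 y = 7549.27
-39.4 x − 216.2 y = 9358.91
Solving the 2×2 system: x ≈ -33.4, y ≈ -37.2 km.

(-33.4, -37.2)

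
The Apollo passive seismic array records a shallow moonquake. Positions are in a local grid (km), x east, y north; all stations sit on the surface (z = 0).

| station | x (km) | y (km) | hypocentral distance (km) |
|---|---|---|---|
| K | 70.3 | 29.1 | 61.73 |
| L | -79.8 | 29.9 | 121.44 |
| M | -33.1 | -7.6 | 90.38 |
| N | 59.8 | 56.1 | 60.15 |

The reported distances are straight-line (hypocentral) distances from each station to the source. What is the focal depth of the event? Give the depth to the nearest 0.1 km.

Each station gives a sphere (x−x_i)² + (y−y_i)² + z² = d_i² (stations at z=0).
Subtracting the K sphere from L and M: z² cancels, leaving linear equations in x and y:
-300.2 x + 1.6 y = -9463.93
-206.8 x − 73.4 y = -8993.48
Solving: x ≈ 31.702, y ≈ 33.207 km (keep extra digits for the depth step; rounded: 31.7, 33.2).
Then from the K sphere: z² = 61.73² − (x − 70.3)² − (y − 29.1)² with x = 31.702, y = 33.207, so z ≈ 47.999 ≈ 48.0 km.
Check against N (with the unrounded solution): distance 60.15 ≈ 60.15 km. ✓

48.0 km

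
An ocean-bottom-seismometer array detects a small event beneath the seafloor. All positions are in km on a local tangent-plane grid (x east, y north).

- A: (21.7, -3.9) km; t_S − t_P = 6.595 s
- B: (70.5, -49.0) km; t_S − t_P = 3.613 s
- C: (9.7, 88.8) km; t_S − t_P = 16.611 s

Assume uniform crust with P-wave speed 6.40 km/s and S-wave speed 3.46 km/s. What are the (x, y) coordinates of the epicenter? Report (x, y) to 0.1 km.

Distance from S−P lag: d = Δt · v_P v_S / (v_P − v_S) = Δt · (6.40·3.46)/(6.40−3.46) ≈ 7.5320·Δt.
So d_A = 49.67, d_B = 27.21, d_C = 125.11 km.
Circle about each station: (x − 21.7)² + (y + 3.9)² = 49.67²; (x − 70.5)² + (y + 49.0)² = 27.21²; (x − 9.7)² + (y − 88.8)² = 125.11².
Subtracting the A equation from the B and C equations removes the quadratic terms:
97.6 x − 90.2 y = 8611.87
-24.0 x + 185.4 y = -5691.97
Solving the 2×2 system: x ≈ 68.0, y ≈ -21.9 km.

(68.0, -21.9)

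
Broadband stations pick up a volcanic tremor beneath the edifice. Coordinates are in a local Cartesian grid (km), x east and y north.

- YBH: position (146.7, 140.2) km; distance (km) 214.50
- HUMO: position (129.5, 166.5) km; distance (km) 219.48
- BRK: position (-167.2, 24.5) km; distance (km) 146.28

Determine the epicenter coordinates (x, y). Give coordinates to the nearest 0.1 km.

-21.9 km east, 7.6 km north

Circle about each station: (x − 146.7)² + (y − 140.2)² = 214.50²; (x − 129.5)² + (y − 166.5)² = 219.48²; (x + 167.2)² + (y − 24.5)² = 146.28².
Subtracting the YBH equation from the HUMO and BRK equations removes the quadratic terms:
-34.4 x + 52.6 y = 1154.35
-627.8 x − 231.4 y = 11991.57
Solving the 2×2 system: x ≈ -21.9, y ≈ 7.6 km.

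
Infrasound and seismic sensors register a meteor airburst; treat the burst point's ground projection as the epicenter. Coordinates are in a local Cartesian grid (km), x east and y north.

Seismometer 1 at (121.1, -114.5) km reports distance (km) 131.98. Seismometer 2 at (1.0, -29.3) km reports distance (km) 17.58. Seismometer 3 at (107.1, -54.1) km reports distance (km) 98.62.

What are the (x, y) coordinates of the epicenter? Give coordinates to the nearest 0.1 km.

8.9 km east, -45.0 km north

Circle about each station: (x − 121.1)² + (y + 114.5)² = 131.98²; (x − 1.0)² + (y + 29.3)² = 17.58²; (x − 107.1)² + (y + 54.1)² = 98.62².
Subtracting the Seismometer 1 equation from the Seismometer 2 and Seismometer 3 equations removes the quadratic terms:
-240.2 x + 170.4 y = -9806.31
-28.0 x + 120.8 y = -5685.42
Solving the 2×2 system: x ≈ 8.9, y ≈ -45.0 km.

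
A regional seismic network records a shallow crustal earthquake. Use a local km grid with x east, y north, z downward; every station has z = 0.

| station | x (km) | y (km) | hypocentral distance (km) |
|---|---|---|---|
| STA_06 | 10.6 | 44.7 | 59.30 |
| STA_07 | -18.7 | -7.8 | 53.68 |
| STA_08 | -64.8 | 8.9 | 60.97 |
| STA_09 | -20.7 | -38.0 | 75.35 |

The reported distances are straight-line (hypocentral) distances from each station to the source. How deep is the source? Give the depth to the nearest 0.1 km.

Each station gives a sphere (x−x_i)² + (y−y_i)² + z² = d_i² (stations at z=0).
Subtracting the STA_06 sphere from STA_07 and STA_08: z² cancels, leaving linear equations in x and y:
-58.6 x − 105.0 y = -1064.97
-150.8 x − 71.6 y = 1966.95
Solving: x ≈ -24.298, y ≈ 23.703 km (keep extra digits for the depth step; rounded: -24.3, 23.7).
Then from the STA_06 sphere: z² = 59.30² − (x − 10.6)² − (y − 44.7)² with x = -24.298, y = 23.703, so z ≈ 43.102 ≈ 43.1 km.
Check against STA_09 (with the unrounded solution): distance 75.35 ≈ 75.35 km. ✓

z ≈ 43.1 km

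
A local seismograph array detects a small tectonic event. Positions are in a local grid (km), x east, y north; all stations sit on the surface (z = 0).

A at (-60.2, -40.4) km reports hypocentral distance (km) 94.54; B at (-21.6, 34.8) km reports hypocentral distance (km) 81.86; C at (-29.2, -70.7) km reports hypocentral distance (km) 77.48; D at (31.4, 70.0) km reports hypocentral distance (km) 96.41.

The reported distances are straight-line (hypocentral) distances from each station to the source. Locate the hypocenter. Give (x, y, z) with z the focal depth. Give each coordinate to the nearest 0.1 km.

(32.1, -25.4, 13.9)

Each station gives a sphere (x−x_i)² + (y−y_i)² + z² = d_i² (stations at z=0).
Subtracting the A sphere from B and C: z² cancels, leaving linear equations in x and y:
77.2 x + 150.4 y = -1341.85
62.0 x − 60.6 y = 3529.59
Solving: x ≈ 32.102, y ≈ -25.400 km (keep extra digits for the depth step; rounded: 32.1, -25.4).
Then from the A sphere: z² = 94.54² − (x + 60.2)² − (y + 40.4)² with x = 32.102, y = -25.400, so z ≈ 13.898 ≈ 13.9 km.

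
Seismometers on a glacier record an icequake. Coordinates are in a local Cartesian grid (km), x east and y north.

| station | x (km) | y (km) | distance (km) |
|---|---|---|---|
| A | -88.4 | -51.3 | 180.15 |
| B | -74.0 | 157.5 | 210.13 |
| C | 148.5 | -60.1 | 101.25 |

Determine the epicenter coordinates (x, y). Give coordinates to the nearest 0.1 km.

x ≈ 79.5 km, y ≈ 14.0 km

Circle about each station: (x + 88.4)² + (y + 51.3)² = 180.15²; (x + 74.0)² + (y − 157.5)² = 210.13²; (x − 148.5)² + (y + 60.1)² = 101.25².
Subtracting pairs of circle equations eliminates x²+y² and gives linear equations (the radical axes):
28.8 x + 417.6 y = 8135.41
473.8 x − 17.6 y = 37420.47
Solving the 2×2 system: x ≈ 79.5, y ≈ 14.0 km.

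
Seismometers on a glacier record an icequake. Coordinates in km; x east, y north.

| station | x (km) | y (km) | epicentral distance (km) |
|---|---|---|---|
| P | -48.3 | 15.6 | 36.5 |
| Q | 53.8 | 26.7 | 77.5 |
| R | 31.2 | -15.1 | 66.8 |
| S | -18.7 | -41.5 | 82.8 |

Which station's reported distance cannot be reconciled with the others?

Solve using three stations at a time. Using P, Q, S (subtract circle equations pairwise → linear system) gives (x, y) ≈ (-22.3, 41.2).
Distances from that point to each station vs reported:
  P: calculated 36.5 vs reported 36.5 → residual 0.0 km
  Q: calculated 77.5 vs reported 77.5 → residual 0.0 km
  R: calculated 77.7 vs reported 66.8 → residual 10.9 km
  S: calculated 82.8 vs reported 82.8 → residual 0.0 km
P, Q, S are mutually consistent (residuals ≈ 0); R is off by 10.9 km.

R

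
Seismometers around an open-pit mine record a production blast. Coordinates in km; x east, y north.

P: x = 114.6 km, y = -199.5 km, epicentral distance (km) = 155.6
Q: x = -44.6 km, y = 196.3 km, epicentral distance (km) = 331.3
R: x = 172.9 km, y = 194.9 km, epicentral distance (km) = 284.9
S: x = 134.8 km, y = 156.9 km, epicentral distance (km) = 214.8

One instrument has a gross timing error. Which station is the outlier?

R

Solve using three stations at a time. Using P, Q, S (subtract circle equations pairwise → linear system) gives (x, y) ≈ (171.6, -54.7).
Distances from that point to each station vs reported:
  P: calculated 155.6 vs reported 155.6 → residual 0.0 km
  Q: calculated 331.3 vs reported 331.3 → residual 0.0 km
  R: calculated 249.6 vs reported 284.9 → residual 35.3 km
  S: calculated 214.8 vs reported 214.8 → residual 0.0 km
P, Q, S are mutually consistent (residuals ≈ 0); R is off by 35.3 km.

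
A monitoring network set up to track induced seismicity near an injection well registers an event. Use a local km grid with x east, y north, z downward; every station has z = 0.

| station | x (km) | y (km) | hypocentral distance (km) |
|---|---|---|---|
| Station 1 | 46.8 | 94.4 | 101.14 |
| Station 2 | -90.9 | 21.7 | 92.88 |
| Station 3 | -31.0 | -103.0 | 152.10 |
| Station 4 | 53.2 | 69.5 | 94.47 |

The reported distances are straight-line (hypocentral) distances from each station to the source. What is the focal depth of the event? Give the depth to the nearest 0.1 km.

Each station gives a sphere (x−x_i)² + (y−y_i)² + z² = d_i² (stations at z=0).
Subtracting the Station 1 sphere from Station 2 and Station 3: z² cancels, leaving linear equations in x and y:
-275.4 x − 145.4 y = -765.29
-155.6 x − 394.8 y = -12436.71
Solving: x ≈ -17.492, y ≈ 38.395 km (keep extra digits for the depth step; rounded: -17.5, 38.4).
Then from the Station 1 sphere: z² = 101.14² − (x − 46.8)² − (y − 94.4)² with x = -17.492, y = 38.395, so z ≈ 54.399 ≈ 54.4 km.

depth ≈ 54.4 km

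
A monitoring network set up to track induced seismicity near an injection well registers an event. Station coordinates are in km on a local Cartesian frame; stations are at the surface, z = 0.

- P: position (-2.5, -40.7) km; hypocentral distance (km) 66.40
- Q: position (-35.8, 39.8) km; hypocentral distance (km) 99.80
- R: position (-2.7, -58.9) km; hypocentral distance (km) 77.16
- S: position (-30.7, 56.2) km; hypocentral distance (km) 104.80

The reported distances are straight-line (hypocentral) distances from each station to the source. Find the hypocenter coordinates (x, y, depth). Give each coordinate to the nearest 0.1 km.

Each station gives a sphere (x−x_i)² + (y−y_i)² + z² = d_i² (stations at z=0).
Subtracting the P sphere from Q and R: z² cancels, leaving linear equations in x and y:
-66.6 x + 161.0 y = -4348.14
-0.4 x − 36.4 y = 269.05
Solving: x ≈ 46.192, y ≈ -7.899 km (keep extra digits for the depth step; rounded: 46.2, -7.9).
Then from the P sphere: z² = 66.40² − (x + 2.5)² − (y + 40.7)² with x = 46.192, y = -7.899, so z ≈ 31.018 ≈ 31.0 km.
Check against S (with the unrounded solution): distance 104.80 ≈ 104.80 km. ✓

x ≈ 46.2 km, y ≈ -7.9 km, depth ≈ 31.0 km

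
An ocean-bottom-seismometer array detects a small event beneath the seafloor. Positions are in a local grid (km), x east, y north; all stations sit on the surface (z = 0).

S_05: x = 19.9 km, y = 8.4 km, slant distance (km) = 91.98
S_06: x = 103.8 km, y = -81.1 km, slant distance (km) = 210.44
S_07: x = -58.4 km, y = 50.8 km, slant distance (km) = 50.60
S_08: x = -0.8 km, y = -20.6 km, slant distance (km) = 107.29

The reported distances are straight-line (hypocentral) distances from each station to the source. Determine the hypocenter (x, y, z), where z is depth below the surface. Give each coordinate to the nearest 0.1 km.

Each station gives a sphere (x−x_i)² + (y−y_i)² + z² = d_i² (stations at z=0).
Subtracting the S_05 sphere from S_06 and S_07: z² cancels, leaving linear equations in x and y:
167.8 x − 179.0 y = -18939.59
-156.6 x + 84.8 y = 11424.59
Solving: x ≈ -31.802, y ≈ 75.996 km (keep extra digits for the depth step; rounded: -31.8, 76.0).
Then from the S_05 sphere: z² = 91.98² − (x − 19.9)² − (y − 8.4)² with x = -31.802, y = 75.996, so z ≈ 34.900 ≈ 34.9 km.

(-31.8, 76.0, 34.9)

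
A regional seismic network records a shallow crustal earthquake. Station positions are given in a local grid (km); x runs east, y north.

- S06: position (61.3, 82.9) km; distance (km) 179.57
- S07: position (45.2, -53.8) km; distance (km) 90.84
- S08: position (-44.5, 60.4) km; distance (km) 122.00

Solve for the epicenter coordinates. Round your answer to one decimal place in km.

x ≈ -45.3 km, y ≈ -61.6 km

Circle about each station: (x − 61.3)² + (y − 82.9)² = 179.57²; (x − 45.2)² + (y + 53.8)² = 90.84²; (x + 44.5)² + (y − 60.4)² = 122.00².
Subtracting the S06 equation from the S07 and S08 equations removes the quadratic terms:
-32.2 x − 273.4 y = 18300.86
-211.6 x − 45.0 y = 12359.69
Solving the 2×2 system: x ≈ -45.3, y ≈ -61.6 km.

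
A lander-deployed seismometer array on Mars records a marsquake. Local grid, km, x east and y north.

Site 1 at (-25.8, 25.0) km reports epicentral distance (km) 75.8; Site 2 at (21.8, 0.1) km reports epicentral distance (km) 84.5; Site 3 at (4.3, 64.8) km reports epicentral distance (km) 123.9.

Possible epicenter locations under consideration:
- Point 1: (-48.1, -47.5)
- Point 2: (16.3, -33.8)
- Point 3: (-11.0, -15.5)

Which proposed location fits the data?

Point 1

For each candidate, compare |candidate − station| to the reported distance:
Point 1: residuals Site 1 0.1, Site 2 0.1, Site 3 0.0 → max 0.1 km
Point 2: residuals Site 1 3.5, Site 2 50.2, Site 3 24.6 → max 50.2 km
Point 3: residuals Site 1 32.7, Site 2 48.2, Site 3 42.2 → max 48.2 km
Only Point 1 has all residuals ≈ 0.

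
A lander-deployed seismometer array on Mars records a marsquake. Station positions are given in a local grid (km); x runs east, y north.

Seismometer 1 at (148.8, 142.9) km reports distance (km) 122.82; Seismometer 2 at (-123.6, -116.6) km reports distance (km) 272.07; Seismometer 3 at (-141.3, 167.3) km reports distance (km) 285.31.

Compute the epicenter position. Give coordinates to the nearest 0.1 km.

107.3 km east, 27.3 km north

Circle about each station: (x − 148.8)² + (y − 142.9)² = 122.82²; (x + 123.6)² + (y + 116.6)² = 272.07²; (x + 141.3)² + (y − 167.3)² = 285.31².
Subtracting the Seismometer 1 equation from the Seismometer 2 and Seismometer 3 equations removes the quadratic terms:
-544.8 x − 519.0 y = -72626.66
-580.2 x + 48.8 y = -60923.91
Solving the 2×2 system: x ≈ 107.3, y ≈ 27.3 km.
Check against Seismometer 1 (with the unrounded x, y): √((x − 148.8)²+(y − 142.9)²) = 122.82 ≈ 122.82 km. ✓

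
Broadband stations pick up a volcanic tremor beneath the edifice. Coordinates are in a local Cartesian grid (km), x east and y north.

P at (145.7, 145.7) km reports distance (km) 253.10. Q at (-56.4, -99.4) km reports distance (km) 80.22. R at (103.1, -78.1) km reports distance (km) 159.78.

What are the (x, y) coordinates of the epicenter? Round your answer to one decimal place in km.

(-45.7, -19.9)

Circle about each station: (x − 145.7)² + (y − 145.7)² = 253.10²; (x + 56.4)² + (y + 99.4)² = 80.22²; (x − 103.1)² + (y + 78.1)² = 159.78².
Subtracting pairs of circle equations eliminates x²+y² and gives linear equations (the radical axes):
-404.2 x − 490.2 y = 28228.70
-85.2 x − 447.6 y = 12802.20
Solving the 2×2 system: x ≈ -45.7, y ≈ -19.9 km.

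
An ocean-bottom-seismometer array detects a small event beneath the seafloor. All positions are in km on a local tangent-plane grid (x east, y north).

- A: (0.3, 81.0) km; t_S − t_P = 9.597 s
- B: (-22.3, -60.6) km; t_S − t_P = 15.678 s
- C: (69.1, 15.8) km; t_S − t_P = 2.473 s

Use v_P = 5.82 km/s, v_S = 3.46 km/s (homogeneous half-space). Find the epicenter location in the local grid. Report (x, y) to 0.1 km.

Distance from S−P lag: d = Δt · v_P v_S / (v_P − v_S) = Δt · (5.82·3.46)/(5.82−3.46) ≈ 8.5327·Δt.
So d_A = 81.89, d_B = 133.78, d_C = 21.10 km.
Circle about each station: (x − 0.3)² + (y − 81.0)² = 81.89²; (x + 22.3)² + (y + 60.6)² = 133.78²; (x − 69.1)² + (y − 15.8)² = 21.10².
Subtracting the A equation from the B and C equations removes the quadratic terms:
-45.2 x − 283.2 y = -13582.56
137.6 x − 130.4 y = 4724.12
Solving the 2×2 system: x ≈ 69.3, y ≈ 36.9 km.

69.3 km east, 36.9 km north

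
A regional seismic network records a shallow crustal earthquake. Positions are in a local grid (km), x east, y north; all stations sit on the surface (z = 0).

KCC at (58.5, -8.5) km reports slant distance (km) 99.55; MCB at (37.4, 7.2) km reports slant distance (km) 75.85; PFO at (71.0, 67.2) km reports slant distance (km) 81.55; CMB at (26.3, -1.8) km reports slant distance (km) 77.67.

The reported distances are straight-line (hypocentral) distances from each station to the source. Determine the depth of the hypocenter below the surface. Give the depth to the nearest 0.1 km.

32.1 km

Each station gives a sphere (x−x_i)² + (y−y_i)² + z² = d_i² (stations at z=0).
Subtracting the KCC sphere from MCB and PFO: z² cancels, leaving linear equations in x and y:
-42.2 x + 31.4 y = 2113.08
25.0 x + 151.4 y = 9322.14
Solving: x ≈ -3.792, y ≈ 62.199 km (keep extra digits for the depth step; rounded: -3.8, 62.2).
Then from the KCC sphere: z² = 99.55² − (x − 58.5)² − (y + 8.5)² with x = -3.792, y = 62.199, so z ≈ 32.118 ≈ 32.1 km.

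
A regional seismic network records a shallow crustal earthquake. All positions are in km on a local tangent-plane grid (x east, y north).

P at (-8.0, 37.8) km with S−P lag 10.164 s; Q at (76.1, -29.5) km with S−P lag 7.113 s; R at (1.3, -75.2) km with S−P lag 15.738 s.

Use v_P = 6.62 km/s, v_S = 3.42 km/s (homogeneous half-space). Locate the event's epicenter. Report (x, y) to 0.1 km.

x ≈ 61.3 km, y ≈ 18.6 km

Distance from S−P lag: d = Δt · v_P v_S / (v_P − v_S) = Δt · (6.62·3.42)/(6.62−3.42) ≈ 7.0751·Δt.
So d_P = 71.91, d_Q = 50.33, d_R = 111.35 km.
Circle about each station: (x + 8.0)² + (y − 37.8)² = 71.91²; (x − 76.1)² + (y + 29.5)² = 50.33²; (x − 1.3)² + (y + 75.2)² = 111.35².
Subtracting the P equation from the Q and R equations removes the quadratic terms:
168.2 x − 134.6 y = 7806.56
18.6 x − 226.0 y = -3063.88
Solving the 2×2 system: x ≈ 61.3, y ≈ 18.6 km.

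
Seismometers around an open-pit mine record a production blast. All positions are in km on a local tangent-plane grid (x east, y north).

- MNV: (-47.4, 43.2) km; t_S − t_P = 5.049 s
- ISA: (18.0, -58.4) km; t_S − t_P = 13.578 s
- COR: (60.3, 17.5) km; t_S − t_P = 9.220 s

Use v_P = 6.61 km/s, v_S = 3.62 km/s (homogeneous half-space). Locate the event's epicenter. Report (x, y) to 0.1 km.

Distance from S−P lag: d = Δt · v_P v_S / (v_P − v_S) = Δt · (6.61·3.62)/(6.61−3.62) ≈ 8.0027·Δt.
So d_MNV = 40.41, d_ISA = 108.66, d_COR = 73.79 km.
Circle about each station: (x + 47.4)² + (y − 43.2)² = 40.41²; (x − 18.0)² + (y + 58.4)² = 108.66²; (x − 60.3)² + (y − 17.5)² = 73.79².
Subtracting the MNV equation from the ISA and COR equations removes the quadratic terms:
130.8 x − 203.2 y = -10552.47
215.4 x − 51.4 y = -3982.66
Solving the 2×2 system: x ≈ -7.2, y ≈ 47.3 km.

x ≈ -7.2 km, y ≈ 47.3 km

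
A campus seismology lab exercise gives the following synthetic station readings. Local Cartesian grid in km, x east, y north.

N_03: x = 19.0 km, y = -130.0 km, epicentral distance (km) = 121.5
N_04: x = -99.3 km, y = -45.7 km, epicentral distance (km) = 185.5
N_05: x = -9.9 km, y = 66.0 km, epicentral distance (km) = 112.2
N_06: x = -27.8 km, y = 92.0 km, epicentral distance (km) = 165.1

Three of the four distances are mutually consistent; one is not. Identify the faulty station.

N_05

Solve using three stations at a time. Using N_03, N_04, N_06 (subtract circle equations pairwise → linear system) gives (x, y) ≈ (85.4, -28.2).
Distances from that point to each station vs reported:
  N_03: calculated 121.5 vs reported 121.5 → residual 0.0 km
  N_04: calculated 185.5 vs reported 185.5 → residual 0.0 km
  N_05: calculated 134.0 vs reported 112.2 → residual 21.8 km
  N_06: calculated 165.1 vs reported 165.1 → residual 0.0 km
N_03, N_04, N_06 are mutually consistent (residuals ≈ 0); N_05 is off by 21.8 km.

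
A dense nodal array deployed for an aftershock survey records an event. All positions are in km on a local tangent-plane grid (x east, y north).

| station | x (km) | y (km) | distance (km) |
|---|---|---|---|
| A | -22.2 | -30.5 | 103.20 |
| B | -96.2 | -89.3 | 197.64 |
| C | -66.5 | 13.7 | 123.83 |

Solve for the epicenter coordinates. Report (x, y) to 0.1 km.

Circle about each station: (x + 22.2)² + (y + 30.5)² = 103.20²; (x + 96.2)² + (y + 89.3)² = 197.64²; (x + 66.5)² + (y − 13.7)² = 123.83².
Subtracting the A equation from the B and C equations removes the quadratic terms:
-148.0 x − 117.6 y = -12605.49
-88.6 x + 88.4 y = -1496.78
Solving the 2×2 system: x ≈ 54.9, y ≈ 38.1 km.

54.9 km east, 38.1 km north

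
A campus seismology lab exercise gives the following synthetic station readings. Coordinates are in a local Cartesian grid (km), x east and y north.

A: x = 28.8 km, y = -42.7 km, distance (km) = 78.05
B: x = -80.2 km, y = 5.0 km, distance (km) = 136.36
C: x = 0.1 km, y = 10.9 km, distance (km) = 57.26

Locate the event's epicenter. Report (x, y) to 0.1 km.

(53.6, 31.3)

Circle about each station: (x − 28.8)² + (y + 42.7)² = 78.05²; (x + 80.2)² + (y − 5.0)² = 136.36²; (x − 0.1)² + (y − 10.9)² = 57.26².
Subtracting pairs of circle equations eliminates x²+y² and gives linear equations (the radical axes):
-218.0 x + 95.4 y = -8697.94
-57.4 x + 107.2 y = 279.18
Solving the 2×2 system: x ≈ 53.6, y ≈ 31.3 km.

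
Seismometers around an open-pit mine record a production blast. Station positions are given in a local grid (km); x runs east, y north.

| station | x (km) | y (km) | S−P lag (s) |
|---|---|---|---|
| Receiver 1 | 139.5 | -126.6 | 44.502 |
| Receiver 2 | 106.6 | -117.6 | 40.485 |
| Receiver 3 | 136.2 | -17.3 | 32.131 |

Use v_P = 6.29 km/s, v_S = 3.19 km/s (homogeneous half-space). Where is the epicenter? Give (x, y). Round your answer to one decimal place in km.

Distance from S−P lag: d = Δt · v_P v_S / (v_P − v_S) = Δt · (6.29·3.19)/(6.29−3.19) ≈ 6.4726·Δt.
So d_Receiver 1 = 288.04, d_Receiver 2 = 262.04, d_Receiver 3 = 207.97 km.
Circle about each station: (x − 139.5)² + (y + 126.6)² = 288.04²; (x − 106.6)² + (y + 117.6)² = 262.04²; (x − 136.2)² + (y + 17.3)² = 207.97².
Subtracting the Receiver 1 equation from the Receiver 2 and Receiver 3 equations removes the quadratic terms:
-65.8 x + 18.0 y = 4007.59
-6.6 x + 218.6 y = 23077.44
Solving the 2×2 system: x ≈ -32.3, y ≈ 104.6 km.

-32.3 km east, 104.6 km north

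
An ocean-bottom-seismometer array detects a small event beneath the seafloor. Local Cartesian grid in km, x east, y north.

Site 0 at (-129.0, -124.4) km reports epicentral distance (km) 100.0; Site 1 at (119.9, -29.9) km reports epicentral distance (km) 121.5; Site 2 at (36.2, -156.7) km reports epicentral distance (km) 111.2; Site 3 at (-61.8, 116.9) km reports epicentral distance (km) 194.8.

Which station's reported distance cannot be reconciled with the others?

Solve using three stations at a time. Using Site 0, Site 2, Site 3 (subtract circle equations pairwise → linear system) gives (x, y) ≈ (-41.1, -76.8).
Distances from that point to each station vs reported:
  Site 0: calculated 100.0 vs reported 100.0 → residual 0.0 km
  Site 1: calculated 167.7 vs reported 121.5 → residual 46.2 km
  Site 2: calculated 111.2 vs reported 111.2 → residual 0.0 km
  Site 3: calculated 194.8 vs reported 194.8 → residual 0.0 km
Site 0, Site 2, Site 3 are mutually consistent (residuals ≈ 0); Site 1 is off by 46.2 km.

Site 1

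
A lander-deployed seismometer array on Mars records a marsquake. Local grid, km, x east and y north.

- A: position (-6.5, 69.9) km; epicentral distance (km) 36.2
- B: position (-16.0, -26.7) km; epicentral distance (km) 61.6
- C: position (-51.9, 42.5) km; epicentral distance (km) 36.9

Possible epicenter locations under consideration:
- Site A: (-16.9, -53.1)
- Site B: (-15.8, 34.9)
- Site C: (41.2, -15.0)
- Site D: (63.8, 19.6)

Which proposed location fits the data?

For each candidate, compare |candidate − station| to the reported distance:
Site A: residuals A 87.2, B 35.2, C 64.9 → max 87.2 km
Site B: residuals A 0.0, B 0.0, C 0.0 → max 0.0 km
Site C: residuals A 61.2, B 3.2, C 72.5 → max 72.5 km
Site D: residuals A 50.2, B 30.7, C 81.0 → max 81.0 km
Only Site B has all residuals ≈ 0.

Site B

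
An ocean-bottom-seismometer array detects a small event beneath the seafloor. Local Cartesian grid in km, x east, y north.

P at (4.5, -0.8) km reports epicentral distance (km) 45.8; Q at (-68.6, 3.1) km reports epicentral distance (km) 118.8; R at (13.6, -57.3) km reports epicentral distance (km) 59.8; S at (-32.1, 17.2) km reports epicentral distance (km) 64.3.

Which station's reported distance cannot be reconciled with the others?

S

Solve using three stations at a time. Using P, Q, R (subtract circle equations pairwise → linear system) gives (x, y) ≈ (49.6, -9.4).
Distances from that point to each station vs reported:
  P: calculated 45.9 vs reported 45.8 → residual 0.1 km
  Q: calculated 118.8 vs reported 118.8 → residual 0.0 km
  R: calculated 59.9 vs reported 59.8 → residual 0.1 km
  S: calculated 85.9 vs reported 64.3 → residual 21.6 km
P, Q, R are mutually consistent (residuals ≈ 0); S is off by 21.6 km.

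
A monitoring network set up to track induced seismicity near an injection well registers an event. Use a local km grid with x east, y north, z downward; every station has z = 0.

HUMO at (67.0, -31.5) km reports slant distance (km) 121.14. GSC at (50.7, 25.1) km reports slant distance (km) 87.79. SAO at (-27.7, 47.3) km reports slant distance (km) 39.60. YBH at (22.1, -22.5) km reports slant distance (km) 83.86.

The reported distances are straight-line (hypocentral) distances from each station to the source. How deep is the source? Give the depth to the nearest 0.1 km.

Each station gives a sphere (x−x_i)² + (y−y_i)² + z² = d_i² (stations at z=0).
Subtracting the HUMO sphere from GSC and SAO: z² cancels, leaving linear equations in x and y:
-32.6 x + 113.2 y = 4687.07
-189.4 x + 157.6 y = 10630.07
Solving: x ≈ -28.502, y ≈ 33.197 km (keep extra digits for the depth step; rounded: -28.5, 33.2).
Then from the HUMO sphere: z² = 121.14² − (x − 67.0)² − (y + 31.5)² with x = -28.502, y = 33.197, so z ≈ 36.994 ≈ 37.0 km.
Check against YBH (with the unrounded solution): distance 83.85 ≈ 83.86 km. ✓

z ≈ 37.0 km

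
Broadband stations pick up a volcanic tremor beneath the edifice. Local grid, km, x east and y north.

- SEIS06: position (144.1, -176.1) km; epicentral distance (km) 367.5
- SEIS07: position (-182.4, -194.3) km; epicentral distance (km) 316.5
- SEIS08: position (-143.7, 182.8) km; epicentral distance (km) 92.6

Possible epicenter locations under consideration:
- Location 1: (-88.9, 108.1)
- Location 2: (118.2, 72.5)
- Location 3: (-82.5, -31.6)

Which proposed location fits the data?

Location 1

For each candidate, compare |candidate − station| to the reported distance:
Location 1: residuals SEIS06 0.0, SEIS07 0.0, SEIS08 0.0 → max 0.0 km
Location 2: residuals SEIS06 117.6, SEIS07 85.4, SEIS08 191.6 → max 191.6 km
Location 3: residuals SEIS06 98.7, SEIS07 125.6, SEIS08 130.4 → max 130.4 km
Only Location 1 has all residuals ≈ 0.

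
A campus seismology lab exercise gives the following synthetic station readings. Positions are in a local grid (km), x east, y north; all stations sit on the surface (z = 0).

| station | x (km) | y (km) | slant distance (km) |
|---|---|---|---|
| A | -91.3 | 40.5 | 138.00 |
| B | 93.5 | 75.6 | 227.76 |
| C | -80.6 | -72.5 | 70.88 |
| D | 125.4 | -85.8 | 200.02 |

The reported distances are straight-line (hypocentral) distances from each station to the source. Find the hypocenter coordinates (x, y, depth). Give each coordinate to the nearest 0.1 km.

Each station gives a sphere (x−x_i)² + (y−y_i)² + z² = d_i² (stations at z=0).
Subtracting the A sphere from B and C: z² cancels, leaving linear equations in x and y:
369.6 x + 70.2 y = -28348.95
21.4 x − 226.0 y = 15796.70
Solving: x ≈ -62.305, y ≈ -75.797 km (keep extra digits for the depth step; rounded: -62.3, -75.8).
Then from the A sphere: z² = 138.00² − (x + 91.3)² − (y − 40.5)² with x = -62.305, y = -75.797, so z ≈ 68.398 ≈ 68.4 km.
Check against D (with the unrounded solution): distance 200.03 ≈ 200.02 km. ✓

(-62.3, -75.8, 68.4)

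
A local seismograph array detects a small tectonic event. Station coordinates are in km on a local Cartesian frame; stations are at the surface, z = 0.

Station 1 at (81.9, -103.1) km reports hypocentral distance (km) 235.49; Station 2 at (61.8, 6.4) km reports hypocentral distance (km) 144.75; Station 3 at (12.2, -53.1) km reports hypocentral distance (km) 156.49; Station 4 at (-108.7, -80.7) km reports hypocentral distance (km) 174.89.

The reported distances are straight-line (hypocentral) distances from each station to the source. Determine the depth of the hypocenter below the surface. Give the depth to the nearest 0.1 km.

depth ≈ 20.2 km

Each station gives a sphere (x−x_i)² + (y−y_i)² + z² = d_i² (stations at z=0).
Subtracting the Station 1 sphere from Station 2 and Station 3: z² cancels, leaving linear equations in x and y:
-40.2 x + 219.0 y = 21025.96
-139.4 x + 100.0 y = 16597.65
Solving: x ≈ -57.803, y ≈ 85.398 km (keep extra digits for the depth step; rounded: -57.8, 85.4).
Then from the Station 1 sphere: z² = 235.49² − (x − 81.9)² − (y + 103.1)² with x = -57.803, y = 85.398, so z ≈ 20.177 ≈ 20.2 km.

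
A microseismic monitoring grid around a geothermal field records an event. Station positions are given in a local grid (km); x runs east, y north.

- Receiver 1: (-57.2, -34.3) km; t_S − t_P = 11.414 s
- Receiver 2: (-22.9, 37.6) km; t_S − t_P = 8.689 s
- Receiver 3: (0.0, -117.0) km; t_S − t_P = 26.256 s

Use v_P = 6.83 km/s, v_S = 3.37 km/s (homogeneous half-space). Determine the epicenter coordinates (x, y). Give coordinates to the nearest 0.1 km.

x ≈ -80.7 km, y ≈ 37.9 km

Distance from S−P lag: d = Δt · v_P v_S / (v_P − v_S) = Δt · (6.83·3.37)/(6.83−3.37) ≈ 6.6523·Δt.
So d_Receiver 1 = 75.93, d_Receiver 2 = 57.80, d_Receiver 3 = 174.66 km.
Circle about each station: (x + 57.2)² + (y + 34.3)² = 75.93²; (x + 22.9)² + (y − 37.6)² = 57.80²; x² + (y + 117.0)² = 174.66².
Subtracting pairs of circle equations eliminates x²+y² and gives linear equations (the radical axes):
68.6 x + 143.8 y = -85.64
114.4 x − 165.4 y = -15500.08
Solving the 2×2 system: x ≈ -80.7, y ≈ 37.9 km.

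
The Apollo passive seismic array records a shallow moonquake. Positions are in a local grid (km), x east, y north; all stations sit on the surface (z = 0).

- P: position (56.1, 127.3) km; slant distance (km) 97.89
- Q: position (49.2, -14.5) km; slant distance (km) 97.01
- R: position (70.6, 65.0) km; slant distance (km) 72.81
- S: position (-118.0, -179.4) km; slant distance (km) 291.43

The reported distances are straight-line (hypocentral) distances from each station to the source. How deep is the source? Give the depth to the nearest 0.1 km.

z ≈ 65.6 km

Each station gives a sphere (x−x_i)² + (y−y_i)² + z² = d_i² (stations at z=0).
Subtracting the P sphere from Q and R: z² cancels, leaving linear equations in x and y:
-13.8 x − 283.6 y = -16550.10
29.0 x − 124.6 y = -5861.98
Solving: x ≈ 40.194, y ≈ 56.401 km (keep extra digits for the depth step; rounded: 40.2, 56.4).
Then from the P sphere: z² = 97.89² − (x − 56.1)² − (y − 127.3)² with x = 40.194, y = 56.401, so z ≈ 65.596 ≈ 65.6 km.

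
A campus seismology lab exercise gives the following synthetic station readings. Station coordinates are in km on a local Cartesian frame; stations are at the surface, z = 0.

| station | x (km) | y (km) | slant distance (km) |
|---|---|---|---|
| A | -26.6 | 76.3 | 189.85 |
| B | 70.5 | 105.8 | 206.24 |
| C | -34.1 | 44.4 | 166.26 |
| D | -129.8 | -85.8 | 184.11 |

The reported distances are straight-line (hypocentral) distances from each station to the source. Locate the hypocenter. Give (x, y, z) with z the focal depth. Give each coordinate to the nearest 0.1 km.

Each station gives a sphere (x−x_i)² + (y−y_i)² + z² = d_i² (stations at z=0).
Subtracting the A sphere from B and C: z² cancels, leaving linear equations in x and y:
194.2 x + 59.0 y = 3142.72
-15.0 x − 63.8 y = 5005.55
Solving: x ≈ 43.097, y ≈ -88.590 km (keep extra digits for the depth step; rounded: 43.1, -88.6).
Then from the A sphere: z² = 189.85² − (x + 26.6)² − (y − 76.3)² with x = 43.097, y = -88.590, so z ≈ 63.219 ≈ 63.2 km.

x ≈ 43.1 km, y ≈ -88.6 km, depth ≈ 63.2 km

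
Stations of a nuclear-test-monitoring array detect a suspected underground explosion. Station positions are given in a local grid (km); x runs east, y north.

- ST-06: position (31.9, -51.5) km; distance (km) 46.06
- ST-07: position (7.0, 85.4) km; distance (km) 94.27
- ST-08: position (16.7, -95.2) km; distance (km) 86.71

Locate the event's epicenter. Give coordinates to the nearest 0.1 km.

15.4 km east, -8.5 km north

Circle about each station: (x − 31.9)² + (y + 51.5)² = 46.06²; (x − 7.0)² + (y − 85.4)² = 94.27²; (x − 16.7)² + (y + 95.2)² = 86.71².
Subtracting the ST-06 equation from the ST-07 and ST-08 equations removes the quadratic terms:
-49.8 x + 273.8 y = -3093.01
-30.4 x − 87.4 y = 274.97
Solving the 2×2 system: x ≈ 15.4, y ≈ -8.5 km.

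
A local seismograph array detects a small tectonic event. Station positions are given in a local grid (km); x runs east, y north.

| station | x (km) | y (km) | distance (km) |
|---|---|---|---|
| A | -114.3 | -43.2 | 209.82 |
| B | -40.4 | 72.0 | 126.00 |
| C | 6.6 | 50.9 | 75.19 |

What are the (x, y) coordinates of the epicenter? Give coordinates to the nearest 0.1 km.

80.2 km east, 35.5 km north

Circle about each station: (x + 114.3)² + (y + 43.2)² = 209.82²; (x + 40.4)² + (y − 72.0)² = 126.00²; (x − 6.6)² + (y − 50.9)² = 75.19².
Subtracting the A equation from the B and C equations removes the quadratic terms:
147.8 x + 230.4 y = 20033.86
241.8 x + 188.2 y = 26074.54
Solving the 2×2 system: x ≈ 80.2, y ≈ 35.5 km.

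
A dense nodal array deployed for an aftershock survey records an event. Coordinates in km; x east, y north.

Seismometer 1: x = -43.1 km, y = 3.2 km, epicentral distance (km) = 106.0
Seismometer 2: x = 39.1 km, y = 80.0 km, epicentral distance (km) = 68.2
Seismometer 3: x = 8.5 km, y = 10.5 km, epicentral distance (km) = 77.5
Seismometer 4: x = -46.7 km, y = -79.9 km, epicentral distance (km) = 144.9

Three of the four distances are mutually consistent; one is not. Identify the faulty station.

Seismometer 3

Solve using three stations at a time. Using Seismometer 1, Seismometer 2, Seismometer 4 (subtract circle equations pairwise → linear system) gives (x, y) ≈ (62.2, 15.7).
Distances from that point to each station vs reported:
  Seismometer 1: calculated 106.1 vs reported 106.0 → residual 0.1 km
  Seismometer 2: calculated 68.3 vs reported 68.2 → residual 0.1 km
  Seismometer 3: calculated 54.0 vs reported 77.5 → residual 23.5 km
  Seismometer 4: calculated 144.9 vs reported 144.9 → residual 0.0 km
Seismometer 1, Seismometer 2, Seismometer 4 are mutually consistent (residuals ≈ 0); Seismometer 3 is off by 23.5 km.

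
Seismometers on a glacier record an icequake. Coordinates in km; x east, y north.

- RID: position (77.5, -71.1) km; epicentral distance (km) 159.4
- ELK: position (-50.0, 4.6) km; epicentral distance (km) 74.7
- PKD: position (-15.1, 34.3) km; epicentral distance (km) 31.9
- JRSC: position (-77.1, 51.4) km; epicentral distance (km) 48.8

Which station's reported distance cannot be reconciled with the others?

JRSC

Solve using three stations at a time. Using RID, ELK, PKD (subtract circle equations pairwise → linear system) gives (x, y) ≈ (-5.8, 64.8).
Distances from that point to each station vs reported:
  RID: calculated 159.4 vs reported 159.4 → residual 0.0 km
  ELK: calculated 74.7 vs reported 74.7 → residual 0.0 km
  PKD: calculated 31.9 vs reported 31.9 → residual 0.0 km
  JRSC: calculated 72.6 vs reported 48.8 → residual 23.8 km
RID, ELK, PKD are mutually consistent (residuals ≈ 0); JRSC is off by 23.8 km.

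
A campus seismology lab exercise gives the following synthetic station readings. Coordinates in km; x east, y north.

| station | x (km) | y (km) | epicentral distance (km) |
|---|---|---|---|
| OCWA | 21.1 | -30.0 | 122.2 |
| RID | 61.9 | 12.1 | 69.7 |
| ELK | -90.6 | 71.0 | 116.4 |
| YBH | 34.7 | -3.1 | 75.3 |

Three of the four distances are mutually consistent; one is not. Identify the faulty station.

OCWA

Solve using three stations at a time. Using RID, ELK, YBH (subtract circle equations pairwise → linear system) gives (x, y) ≈ (25.7, 71.6).
Distances from that point to each station vs reported:
  OCWA: calculated 101.7 vs reported 122.2 → residual 20.5 km
  RID: calculated 69.6 vs reported 69.7 → residual 0.1 km
  ELK: calculated 116.3 vs reported 116.4 → residual 0.1 km
  YBH: calculated 75.2 vs reported 75.3 → residual 0.1 km
RID, ELK, YBH are mutually consistent (residuals ≈ 0); OCWA is off by 20.5 km.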